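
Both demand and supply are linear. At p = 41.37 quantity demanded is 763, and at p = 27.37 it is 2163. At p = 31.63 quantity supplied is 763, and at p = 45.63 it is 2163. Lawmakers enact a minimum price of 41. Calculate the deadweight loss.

2025

Demand slope = (27.37 − 41.37)/(2163 − 763) = −0.01, so p = 49 − 0.01q.
Supply slope = (45.63 − 31.63)/(2163 − 763) = 0.01, so p = 24 + 0.01q.
Competitive equilibrium: 49 − 0.01q = 24 + 0.01q → q* = 1250, p* = 36.5.
At the floor p = 41, quantity demanded = (49 − 41)/0.01 = 800.
Sellers' marginal cost at q' = 800: 24 + 0.01·800 = 32.
Δq = 1250 − 800 = 450; wedge = 41 − 32 = 9.
Deadweight loss = ½ × 450 × 9 = 2025.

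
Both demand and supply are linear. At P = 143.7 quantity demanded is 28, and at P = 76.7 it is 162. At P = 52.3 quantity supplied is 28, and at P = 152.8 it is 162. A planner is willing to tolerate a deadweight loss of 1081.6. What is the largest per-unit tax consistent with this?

Demand slope = (76.7 − 143.7)/(162 − 28) = −0.5, so P = 157.7 − 0.5Q.
Supply slope = (152.8 − 52.3)/(162 − 28) = 0.75, so P = 31.3 + 0.75Q.
Competitive equilibrium: 157.7 − 0.5Q = 31.3 + 0.75Q → Q* = 101.12, P* = 107.14.
A tax t gives ΔQ = t/1.25 and wedge t, so DWL = t²/2.5.
t²/2.5 = 1081.6 → t² = 2704 → t = 52.

52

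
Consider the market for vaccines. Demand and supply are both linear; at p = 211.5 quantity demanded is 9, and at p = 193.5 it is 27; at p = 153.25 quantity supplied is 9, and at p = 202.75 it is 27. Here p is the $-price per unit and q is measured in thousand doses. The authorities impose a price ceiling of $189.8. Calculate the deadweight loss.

Demand slope = (193.5 − 211.5)/(27 − 9) = −1, so p = 220.5 − q.
Supply slope = (202.75 − 153.25)/(27 − 9) = 2.75, so p = 128.5 + 2.75q.
Competitive equilibrium: 220.5 − q = 128.5 + 2.75q → q* = 24.5333, p* = 195.9667.
At the ceiling p = 189.8, quantity supplied = (189.8 − 128.5)/2.75 = 22.2909.
Willingness to pay at q' = 22.2909: 220.5 − 1·22.2909 = 198.2091.
Δq = 24.5333 − 22.2909 = 2.2424; wedge = 198.2091 − 189.8 = 8.4091.
The triangle = ½ × 2.2424 × 8.4091 = $9.43 thousand.

$9.43 thousand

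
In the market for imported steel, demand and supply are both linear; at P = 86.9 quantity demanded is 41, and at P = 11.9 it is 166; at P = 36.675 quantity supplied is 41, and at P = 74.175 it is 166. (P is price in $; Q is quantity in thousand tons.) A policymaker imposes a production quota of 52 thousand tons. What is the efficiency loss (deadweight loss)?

Demand slope = (11.9 − 86.9)/(166 − 41) = −0.6, so P = 111.5 − 0.6Q.
Supply slope = (74.175 − 36.675)/(166 − 41) = 0.3, so P = 24.375 + 0.3Q.
Competitive equilibrium: 111.5 − 0.6Q = 24.375 + 0.3Q → Q* = 96.8056, P* = 53.4167.
At Q = 52: demand price = 111.5 − 0.6·52 = 80.3; supply price = 24.375 + 0.3·52 = 39.975.
ΔQ = 96.8056 − 52 = 44.8056; wedge = 80.3 − 39.975 = 40.325.
Welfare loss = ½ × 44.8056 × 40.325 = $903.39 thousand.

$903.39 thousand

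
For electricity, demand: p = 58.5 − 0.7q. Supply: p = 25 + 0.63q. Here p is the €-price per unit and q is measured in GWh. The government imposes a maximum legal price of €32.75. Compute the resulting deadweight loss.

Competitive equilibrium: 58.5 − 0.7q = 25 + 0.63q → q* = 25.188, p* = 40.8684.
At the ceiling p = 32.75, quantity supplied = (32.75 − 25)/0.63 = 12.3016.
Willingness to pay at q' = 12.3016: 58.5 − 0.7·12.3016 = 49.8889.
Δq = 25.188 − 12.3016 = 12.8864; wedge = 49.8889 − 32.75 = 17.1389.
Welfare loss = ½ × 12.8864 × 17.1389 = €110.43.

€110.43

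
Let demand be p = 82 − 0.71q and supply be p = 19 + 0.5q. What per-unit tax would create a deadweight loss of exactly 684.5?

40.7

Competitive equilibrium: 82 − 0.71q = 19 + 0.5q → q* = 52.0661, p* = 45.0331.
A tax t gives Δq = t/1.21 and wedge t, so DWL = t²/2.42.
t²/2.42 = 684.5 → t² = 1656.49 → t = 40.7.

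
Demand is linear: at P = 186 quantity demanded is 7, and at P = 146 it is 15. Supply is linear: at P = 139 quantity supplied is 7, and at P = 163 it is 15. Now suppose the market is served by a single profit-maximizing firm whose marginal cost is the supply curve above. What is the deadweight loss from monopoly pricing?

Demand slope = (146 − 186)/(15 − 7) = −5, so P = 221 − 5Q.
Supply slope = (163 − 139)/(15 − 7) = 3, so P = 118 + 3Q.
Competitive equilibrium: 221 − 5Q = 118 + 3Q → Q* = 12.875, P* = 156.625.
Marginal revenue: MR = 221 − 10Q. Set MR = MC: 221 − 10Q = 118 + 3Q → Q_m = 7.9231.
Price P_m = 221 − 5·7.9231 = 181.3845; MC(Q_m) = 118 + 3·7.9231 = 141.7693.
Competitive Q* = 12.875, so ΔQ = 4.9519; wedge = 181.3845 − 141.7693 = 39.6152.
Deadweight loss = ½ × 4.9519 × 39.6152 = 98.09.

98.09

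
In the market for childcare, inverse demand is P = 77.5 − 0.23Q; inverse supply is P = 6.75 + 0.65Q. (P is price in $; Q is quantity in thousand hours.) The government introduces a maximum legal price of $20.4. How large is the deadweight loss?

Competitive equilibrium: 77.5 − 0.23Q = 6.75 + 0.65Q → Q* = 80.3977, P* = 59.0085.
At the ceiling P = 20.4, quantity supplied = (20.4 − 6.75)/0.65 = 21.
Willingness to pay at Q' = 21: 77.5 − 0.23·21 = 72.67.
ΔQ = 80.3977 − 21 = 59.3977; wedge = 72.67 − 20.4 = 52.27.
Welfare loss = ½ × 59.3977 × 52.27 = $1552.36 thousand.

$1552.36 thousand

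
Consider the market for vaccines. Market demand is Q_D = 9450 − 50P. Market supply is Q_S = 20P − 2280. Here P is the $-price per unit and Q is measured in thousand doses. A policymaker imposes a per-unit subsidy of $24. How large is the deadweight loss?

$4114.29 thousand

In inverse form: demand P = 189 − 0.02Q, supply P = 114 + 0.05Q.
Competitive equilibrium: 189 − 0.02Q = 114 + 0.05Q → Q* = 1071.4286, P* = 167.5714.
The subsidy lowers effective supply by 24: P = 90 + 0.05Q.
New quantity: 189 − 0.02Q = 90 + 0.05Q → Q' = 1414.2857.
Overproduction ΔQ = 1414.2857 − 1071.4286 = 342.8571; wedge = subsidy = 24.
The triangle = ½ × 342.8571 × 24 = $4114.29 thousand.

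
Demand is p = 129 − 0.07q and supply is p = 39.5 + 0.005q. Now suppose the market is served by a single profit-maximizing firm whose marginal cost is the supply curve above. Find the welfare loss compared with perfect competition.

12445.57

Competitive equilibrium: 129 − 0.07q = 39.5 + 0.005q → q* = 1193.3333, p* = 45.4667.
Marginal revenue: MR = 129 − 0.14q. Set MR = MC: 129 − 0.14q = 39.5 + 0.005q → q_m = 617.2414.
Price p_m = 129 − 0.07·617.2414 = 85.7931; MC(q_m) = 39.5 + 0.005·617.2414 = 42.5862.
Competitive q* = 1193.3333, so Δq = 576.0919; wedge = 85.7931 − 42.5862 = 43.2069.
DWL = ½ × 576.0919 × 43.2069 = 12445.57.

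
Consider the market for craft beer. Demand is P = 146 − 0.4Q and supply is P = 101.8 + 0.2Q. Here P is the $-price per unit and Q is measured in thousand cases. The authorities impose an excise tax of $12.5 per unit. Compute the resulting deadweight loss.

$130.21 thousand

Competitive equilibrium: 146 − 0.4Q = 101.8 + 0.2Q → Q* = 73.6667, P* = 116.5333.
With the tax, the buyer price exceeds the seller price by 12.5: (146 − 0.4Q) − (101.8 + 0.2Q) = 12.5 → Q' = 52.8333.
ΔQ = 73.6667 − 52.8333 = 20.8334; the wedge equals the tax, 12.5.
The triangle = ½ × 20.8334 × 12.5 = $130.21 thousand.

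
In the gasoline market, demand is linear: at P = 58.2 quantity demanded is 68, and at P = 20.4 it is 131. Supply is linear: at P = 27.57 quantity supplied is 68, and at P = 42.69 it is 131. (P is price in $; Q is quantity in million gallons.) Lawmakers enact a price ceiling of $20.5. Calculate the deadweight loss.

Demand slope = (20.4 − 58.2)/(131 − 68) = −0.6, so P = 99 − 0.6Q.
Supply slope = (42.69 − 27.57)/(131 − 68) = 0.24, so P = 11.25 + 0.24Q.
Competitive equilibrium: 99 − 0.6Q = 11.25 + 0.24Q → Q* = 104.4643, P* = 36.3214.
At the ceiling P = 20.5, quantity supplied = (20.5 − 11.25)/0.24 = 38.5417.
Willingness to pay at Q' = 38.5417: 99 − 0.6·38.5417 = 75.875.
ΔQ = 104.4643 − 38.5417 = 65.9226; wedge = 75.875 − 20.5 = 55.375.
The triangle = ½ × 65.9226 × 55.375 = $1825.23 million.

$1825.23 million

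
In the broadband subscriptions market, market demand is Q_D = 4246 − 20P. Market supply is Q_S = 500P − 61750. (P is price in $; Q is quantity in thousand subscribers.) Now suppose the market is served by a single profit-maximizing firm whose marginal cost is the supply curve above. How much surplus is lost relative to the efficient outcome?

In inverse form: demand P = 212.3 − 0.05Q, supply P = 123.5 + 0.002Q.
Competitive equilibrium: 212.3 − 0.05Q = 123.5 + 0.002Q → Q* = 1707.6923, P* = 126.9154.
Marginal revenue: MR = 212.3 − 0.1Q. Set MR = MC: 212.3 − 0.1Q = 123.5 + 0.002Q → Q_m = 870.5882.
Price P_m = 212.3 − 0.05·870.5882 = 168.7706; MC(Q_m) = 123.5 + 0.002·870.5882 = 125.2412.
Competitive Q* = 1707.6923, so ΔQ = 837.1041; wedge = 168.7706 − 125.2412 = 43.5294.
Welfare loss = ½ × 837.1041 × 43.5294 = $18219.32 thousand.

$18219.32 thousand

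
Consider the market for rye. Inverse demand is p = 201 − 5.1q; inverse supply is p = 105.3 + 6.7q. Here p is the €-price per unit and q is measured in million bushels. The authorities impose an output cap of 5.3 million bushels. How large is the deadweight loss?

€46.59 million

Competitive equilibrium: 201 − 5.1q = 105.3 + 6.7q → q* = 8.1102, p* = 159.6381.
At q = 5.3: demand price = 201 − 5.1·5.3 = 173.97; supply price = 105.3 + 6.7·5.3 = 140.81.
Δq = 8.1102 − 5.3 = 2.8102; wedge = 173.97 − 140.81 = 33.16.
Welfare loss = ½ × 2.8102 × 33.16 = €46.59 million.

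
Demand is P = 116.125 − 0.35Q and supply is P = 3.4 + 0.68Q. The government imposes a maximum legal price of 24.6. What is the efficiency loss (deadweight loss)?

3154.61

Competitive equilibrium: 116.125 − 0.35Q = 3.4 + 0.68Q → Q* = 109.44175, P* = 77.82039.
At the ceiling P = 24.6, quantity supplied = (24.6 − 3.4)/0.68 = 31.17647.
Willingness to pay at Q' = 31.17647: 116.125 − 0.35·31.17647 = 105.21324.
ΔQ = 109.44175 − 31.17647 = 78.26528; wedge = 105.21324 − 24.6 = 80.61324.
DWL = ½ × 78.26528 × 80.61324 = 3154.61.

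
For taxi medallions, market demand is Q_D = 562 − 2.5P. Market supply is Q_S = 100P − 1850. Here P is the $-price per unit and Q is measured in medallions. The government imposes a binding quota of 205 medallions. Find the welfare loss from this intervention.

In inverse form: demand P = 224.8 − 0.4Q, supply P = 18.5 + 0.01Q.
Competitive equilibrium: 224.8 − 0.4Q = 18.5 + 0.01Q → Q* = 503.17073, P* = 23.53171.
At Q = 205: demand price = 224.8 − 0.4·205 = 142.8; supply price = 18.5 + 0.01·205 = 20.55.
ΔQ = 503.17073 − 205 = 298.17073; wedge = 142.8 − 20.55 = 122.25.
Welfare loss = ½ × 298.17073 × 122.25 = $18225.69.

$18225.69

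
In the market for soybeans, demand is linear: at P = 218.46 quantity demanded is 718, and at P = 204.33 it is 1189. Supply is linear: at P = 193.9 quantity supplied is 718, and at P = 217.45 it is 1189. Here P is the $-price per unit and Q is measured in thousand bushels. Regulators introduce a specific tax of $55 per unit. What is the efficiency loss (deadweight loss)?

Demand slope = (204.33 − 218.46)/(1189 − 718) = −0.03, so P = 240 − 0.03Q.
Supply slope = (217.45 − 193.9)/(1189 − 718) = 0.05, so P = 158 + 0.05Q.
Competitive equilibrium: 240 − 0.03Q = 158 + 0.05Q → Q* = 1025, P* = 209.25.
With the tax, the buyer price exceeds the seller price by 55: (240 − 0.03Q) − (158 + 0.05Q) = 55 → Q' = 337.5.
ΔQ = 1025 − 337.5 = 687.5; the wedge equals the tax, 55.
DWL = ½ × 687.5 × 55 = $18906.25 thousand.

$18906.25 thousand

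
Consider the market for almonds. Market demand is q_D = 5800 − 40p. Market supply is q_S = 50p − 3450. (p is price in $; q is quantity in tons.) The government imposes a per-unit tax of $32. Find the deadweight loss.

$11377.78

In inverse form: demand p = 145 − 0.025q, supply p = 69 + 0.02q.
Competitive equilibrium: 145 − 0.025q = 69 + 0.02q → q* = 1688.8889, p* = 102.7778.
With the tax, the buyer price exceeds the seller price by 32: (145 − 0.025q) − (69 + 0.02q) = 32 → q' = 977.7778.
Δq = 1688.8889 − 977.7778 = 711.1111; the wedge equals the tax, 32.
Welfare loss = ½ × 711.1111 × 32 = $11377.78.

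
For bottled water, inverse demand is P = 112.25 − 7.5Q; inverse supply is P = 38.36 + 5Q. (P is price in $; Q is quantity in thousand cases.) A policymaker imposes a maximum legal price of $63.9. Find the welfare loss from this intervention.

$4.03 thousand

Competitive equilibrium: 112.25 − 7.5Q = 38.36 + 5Q → Q* = 5.9112, P* = 67.916.
At the ceiling P = 63.9, quantity supplied = (63.9 − 38.36)/5 = 5.108.
Willingness to pay at Q' = 5.108: 112.25 − 7.5·5.108 = 73.94.
ΔQ = 5.9112 − 5.108 = 0.8032; wedge = 73.94 − 63.9 = 10.04.
The triangle = ½ × 0.8032 × 10.04 = $4.03 thousand.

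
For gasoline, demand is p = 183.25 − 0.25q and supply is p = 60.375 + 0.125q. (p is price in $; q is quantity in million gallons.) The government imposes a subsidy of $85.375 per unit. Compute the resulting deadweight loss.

Competitive equilibrium: 183.25 − 0.25q = 60.375 + 0.125q → q* = 327.6667, p* = 101.3333.
The subsidy lowers effective supply by 85.375: p = 0.125q − 25.
New quantity: 183.25 − 0.25q = 0.125q − 25 → q' = 555.3333.
Overproduction Δq = 555.3333 − 327.6667 = 227.6666; wedge = subsidy = 85.375.
Deadweight loss = ½ × 227.6666 × 85.375 = $9718.52 million.

$9718.52 million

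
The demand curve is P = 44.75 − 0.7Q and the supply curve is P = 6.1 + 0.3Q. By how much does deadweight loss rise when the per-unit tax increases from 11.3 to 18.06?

99.24

Competitive equilibrium: 44.75 − 0.7Q = 6.1 + 0.3Q → Q* = 38.65, P* = 17.695.
For a per-unit tax t: ΔQ = t/1, so DWL = ½·t·(t/1) = t²/2.
At t = 11.3: DWL = 63.845. At t = 18.06: DWL = 163.082.
Increase = 163.082 − 63.845 = 99.24.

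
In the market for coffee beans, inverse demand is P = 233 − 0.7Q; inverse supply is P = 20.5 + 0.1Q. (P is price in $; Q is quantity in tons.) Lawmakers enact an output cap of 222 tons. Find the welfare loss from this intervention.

Competitive equilibrium: 233 − 0.7Q = 20.5 + 0.1Q → Q* = 265.625, P* = 47.0625.
At Q = 222: demand price = 233 − 0.7·222 = 77.6; supply price = 20.5 + 0.1·222 = 42.7.
ΔQ = 265.625 − 222 = 43.625; wedge = 77.6 − 42.7 = 34.9.
Deadweight loss = ½ × 43.625 × 34.9 = $761.26.

$761.26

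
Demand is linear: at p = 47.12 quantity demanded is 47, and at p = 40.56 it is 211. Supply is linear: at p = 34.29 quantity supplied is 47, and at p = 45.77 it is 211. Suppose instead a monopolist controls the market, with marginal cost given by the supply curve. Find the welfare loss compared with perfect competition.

104.73

Demand slope = (40.56 − 47.12)/(211 − 47) = −0.04, so p = 49 − 0.04q.
Supply slope = (45.77 − 34.29)/(211 − 47) = 0.07, so p = 31 + 0.07q.
Competitive equilibrium: 49 − 0.04q = 31 + 0.07q → q* = 163.6364, p* = 42.4545.
Marginal revenue: MR = 49 − 0.08q. Set MR = MC: 49 − 0.08q = 31 + 0.07q → q_m = 120.
Price p_m = 49 − 0.04·120 = 44.2; MC(q_m) = 31 + 0.07·120 = 39.4.
Competitive q* = 163.6364, so Δq = 43.6364; wedge = 44.2 − 39.4 = 4.8.
DWL = ½ × 43.6364 × 4.8 = 104.73.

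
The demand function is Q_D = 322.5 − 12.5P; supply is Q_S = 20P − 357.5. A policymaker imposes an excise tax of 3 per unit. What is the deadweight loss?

In inverse form: demand P = 25.8 − 0.08Q, supply P = 17.875 + 0.05Q.
Competitive equilibrium: 25.8 − 0.08Q = 17.875 + 0.05Q → Q* = 60.9615, P* = 20.9231.
With the tax, the buyer price exceeds the seller price by 3: (25.8 − 0.08Q) − (17.875 + 0.05Q) = 3 → Q' = 37.8846.
ΔQ = 60.9615 − 37.8846 = 23.0769; the wedge equals the tax, 3.
DWL = ½ × 23.0769 × 3 = 34.62.

34.62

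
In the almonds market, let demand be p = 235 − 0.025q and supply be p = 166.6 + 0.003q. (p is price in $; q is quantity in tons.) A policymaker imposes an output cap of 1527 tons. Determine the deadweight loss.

$11743.12

Competitive equilibrium: 235 − 0.025q = 166.6 + 0.003q → q* = 2442.8571, p* = 173.9286.
At q = 1527: demand price = 235 − 0.025·1527 = 196.825; supply price = 166.6 + 0.003·1527 = 171.181.
Δq = 2442.8571 − 1527 = 915.8571; wedge = 196.825 − 171.181 = 25.644.
The triangle = ½ × 915.8571 × 25.644 = $11743.12.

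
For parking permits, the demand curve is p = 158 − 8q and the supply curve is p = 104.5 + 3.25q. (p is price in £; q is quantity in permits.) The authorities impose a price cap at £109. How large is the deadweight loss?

£63.92

Competitive equilibrium: 158 − 8q = 104.5 + 3.25q → q* = 4.7556, p* = 119.9556.
At the ceiling p = 109, quantity supplied = (109 − 104.5)/3.25 = 1.3846.
Willingness to pay at q' = 1.3846: 158 − 8·1.3846 = 146.9232.
Δq = 4.7556 − 1.3846 = 3.371; wedge = 146.9232 − 109 = 37.9232.
Welfare loss = ½ × 3.371 × 37.9232 = £63.92.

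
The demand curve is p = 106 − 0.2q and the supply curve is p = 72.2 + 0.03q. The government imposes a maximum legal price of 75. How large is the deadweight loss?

Competitive equilibrium: 106 − 0.2q = 72.2 + 0.03q → q* = 146.9565, p* = 76.6087.
At the ceiling p = 75, quantity supplied = (75 − 72.2)/0.03 = 93.3333.
Willingness to pay at q' = 93.3333: 106 − 0.2·93.3333 = 87.3333.
Δq = 146.9565 − 93.3333 = 53.6232; wedge = 87.3333 − 75 = 12.3333.
DWL = ½ × 53.6232 × 12.3333 = 330.68.

330.68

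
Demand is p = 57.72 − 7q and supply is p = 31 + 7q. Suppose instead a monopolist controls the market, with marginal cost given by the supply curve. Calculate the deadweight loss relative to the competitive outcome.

Competitive equilibrium: 57.72 − 7q = 31 + 7q → q* = 1.9086, p* = 44.36.
Marginal revenue: MR = 57.72 − 14q. Set MR = MC: 57.72 − 14q = 31 + 7q → q_m = 1.2724.
Price p_m = 57.72 − 7·1.2724 = 48.8132; MC(q_m) = 31 + 7·1.2724 = 39.9068.
Competitive q* = 1.9086, so Δq = 0.6362; wedge = 48.8132 − 39.9068 = 8.9064.
Deadweight loss = ½ × 0.6362 × 8.9064 = 2.83.

2.83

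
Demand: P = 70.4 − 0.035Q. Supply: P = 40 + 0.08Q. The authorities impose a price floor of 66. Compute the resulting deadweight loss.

1105.11

Competitive equilibrium: 70.4 − 0.035Q = 40 + 0.08Q → Q* = 264.3478, P* = 61.1478.
At the floor P = 66, quantity demanded = (70.4 − 66)/0.035 = 125.7143.
Sellers' marginal cost at Q' = 125.7143: 40 + 0.08·125.7143 = 50.0571.
ΔQ = 264.3478 − 125.7143 = 138.6335; wedge = 66 − 50.0571 = 15.9429.
Deadweight loss = ½ × 138.6335 × 15.9429 = 1105.11.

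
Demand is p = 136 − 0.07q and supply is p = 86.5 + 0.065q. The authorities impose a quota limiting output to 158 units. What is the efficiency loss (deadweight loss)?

2939.07

Competitive equilibrium: 136 − 0.07q = 86.5 + 0.065q → q* = 366.6667, p* = 110.3333.
At q = 158: demand price = 136 − 0.07·158 = 124.94; supply price = 86.5 + 0.065·158 = 96.77.
Δq = 366.6667 − 158 = 208.6667; wedge = 124.94 − 96.77 = 28.17.
DWL = ½ × 208.6667 × 28.17 = 2939.07.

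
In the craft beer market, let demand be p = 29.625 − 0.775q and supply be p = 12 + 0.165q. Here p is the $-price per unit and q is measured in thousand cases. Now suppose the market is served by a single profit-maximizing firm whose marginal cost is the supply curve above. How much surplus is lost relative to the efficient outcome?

$33.74 thousand

Competitive equilibrium: 29.625 − 0.775q = 12 + 0.165q → q* = 18.75, p* = 15.0938.
Marginal revenue: MR = 29.625 − 1.55q. Set MR = MC: 29.625 − 1.55q = 12 + 0.165q → q_m = 10.277.
Price p_m = 29.625 − 0.775·10.277 = 21.6603; MC(q_m) = 12 + 0.165·10.277 = 13.6957.
Competitive q* = 18.75, so Δq = 8.473; wedge = 21.6603 − 13.6957 = 7.9646.
DWL = ½ × 8.473 × 7.9646 = $33.74 thousand.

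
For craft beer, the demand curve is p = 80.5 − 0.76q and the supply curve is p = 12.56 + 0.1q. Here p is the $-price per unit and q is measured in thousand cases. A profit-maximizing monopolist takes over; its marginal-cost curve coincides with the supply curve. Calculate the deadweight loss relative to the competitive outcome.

Competitive equilibrium: 80.5 − 0.76q = 12.56 + 0.1q → q* = 79, p* = 20.46.
Marginal revenue: MR = 80.5 − 1.52q. Set MR = MC: 80.5 − 1.52q = 12.56 + 0.1q → q_m = 41.9383.
Price p_m = 80.5 − 0.76·41.9383 = 48.6269; MC(q_m) = 12.56 + 0.1·41.9383 = 16.7538.
Competitive q* = 79, so Δq = 37.0617; wedge = 48.6269 − 16.7538 = 31.8731.
DWL = ½ × 37.0617 × 31.8731 = $590.64 thousand.

$590.64 thousand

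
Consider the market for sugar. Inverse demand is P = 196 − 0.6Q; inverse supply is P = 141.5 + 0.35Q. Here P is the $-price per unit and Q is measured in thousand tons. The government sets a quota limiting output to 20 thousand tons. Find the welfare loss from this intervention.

Competitive equilibrium: 196 − 0.6Q = 141.5 + 0.35Q → Q* = 57.3684, P* = 161.5789.
At Q = 20: demand price = 196 − 0.6·20 = 184; supply price = 141.5 + 0.35·20 = 148.5.
ΔQ = 57.3684 − 20 = 37.3684; wedge = 184 − 148.5 = 35.5.
Deadweight loss = ½ × 37.3684 × 35.5 = $663.29 thousand.

$663.29 thousand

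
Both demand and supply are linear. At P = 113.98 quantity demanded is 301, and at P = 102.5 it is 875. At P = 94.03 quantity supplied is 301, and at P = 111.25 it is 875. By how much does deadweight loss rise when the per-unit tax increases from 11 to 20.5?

2992.50

Demand slope = (102.5 − 113.98)/(875 − 301) = −0.02, so P = 120 − 0.02Q.
Supply slope = (111.25 − 94.03)/(875 − 301) = 0.03, so P = 85 + 0.03Q.
Competitive equilibrium: 120 − 0.02Q = 85 + 0.03Q → Q* = 700, P* = 106.
For a per-unit tax t: ΔQ = t/0.05, so DWL = ½·t·(t/0.05) = t²/0.1.
At t = 11: DWL = 1210. At t = 20.5: DWL = 4202.5.
Increase = 4202.5 − 1210 = 2992.50.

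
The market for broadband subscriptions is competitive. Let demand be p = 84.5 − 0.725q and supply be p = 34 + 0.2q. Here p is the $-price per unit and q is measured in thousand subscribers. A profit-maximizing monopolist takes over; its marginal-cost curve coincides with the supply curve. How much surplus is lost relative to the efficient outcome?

$266.15 thousand

Competitive equilibrium: 84.5 − 0.725q = 34 + 0.2q → q* = 54.5946, p* = 44.9189.
Marginal revenue: MR = 84.5 − 1.45q. Set MR = MC: 84.5 − 1.45q = 34 + 0.2q → q_m = 30.6061.
Price p_m = 84.5 − 0.725·30.6061 = 62.3106; MC(q_m) = 34 + 0.2·30.6061 = 40.1212.
Competitive q* = 54.5946, so Δq = 23.9885; wedge = 62.3106 − 40.1212 = 22.1894.
Deadweight loss = ½ × 23.9885 × 22.1894 = $266.15 thousand.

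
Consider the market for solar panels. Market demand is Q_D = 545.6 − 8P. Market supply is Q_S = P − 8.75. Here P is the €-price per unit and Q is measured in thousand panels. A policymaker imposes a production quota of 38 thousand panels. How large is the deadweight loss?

In inverse form: demand P = 68.2 − 0.125Q, supply P = 8.75 + Q.
Competitive equilibrium: 68.2 − 0.125Q = 8.75 + Q → Q* = 52.8444, P* = 61.5944.
At Q = 38: demand price = 68.2 − 0.125·38 = 63.45; supply price = 8.75 + 1·38 = 46.75.
ΔQ = 52.8444 − 38 = 14.8444; wedge = 63.45 − 46.75 = 16.7.
The triangle = ½ × 14.8444 × 16.7 = €123.95 thousand.

€123.95 thousand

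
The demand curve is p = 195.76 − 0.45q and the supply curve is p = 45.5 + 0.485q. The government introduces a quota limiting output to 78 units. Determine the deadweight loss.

3197.82

Competitive equilibrium: 195.76 − 0.45q = 45.5 + 0.485q → q* = 160.7059, p* = 123.4424.
At q = 78: demand price = 195.76 − 0.45·78 = 160.66; supply price = 45.5 + 0.485·78 = 83.33.
Δq = 160.7059 − 78 = 82.7059; wedge = 160.66 − 83.33 = 77.33.
DWL = ½ × 82.7059 × 77.33 = 3197.82.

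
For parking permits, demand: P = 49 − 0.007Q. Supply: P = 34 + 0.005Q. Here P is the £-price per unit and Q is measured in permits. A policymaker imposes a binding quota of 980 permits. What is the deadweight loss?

Competitive equilibrium: 49 − 0.007Q = 34 + 0.005Q → Q* = 1250, P* = 40.25.
At Q = 980: demand price = 49 − 0.007·980 = 42.14; supply price = 34 + 0.005·980 = 38.9.
ΔQ = 1250 − 980 = 270; wedge = 42.14 − 38.9 = 3.24.
Welfare loss = ½ × 270 × 3.24 = £437.40.

£437.40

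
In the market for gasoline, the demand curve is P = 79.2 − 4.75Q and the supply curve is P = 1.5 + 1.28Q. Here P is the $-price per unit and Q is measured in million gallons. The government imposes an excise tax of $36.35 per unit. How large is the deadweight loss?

$109.56 million

Competitive equilibrium: 79.2 − 4.75Q = 1.5 + 1.28Q → Q* = 12.8856, P* = 17.9935.
With the tax, the buyer price exceeds the seller price by 36.35: (79.2 − 4.75Q) − (1.5 + 1.28Q) = 36.35 → Q' = 6.8574.
ΔQ = 12.8856 − 6.8574 = 6.0282; the wedge equals the tax, 36.35.
Deadweight loss = ½ × 6.0282 × 36.35 = $109.56 million.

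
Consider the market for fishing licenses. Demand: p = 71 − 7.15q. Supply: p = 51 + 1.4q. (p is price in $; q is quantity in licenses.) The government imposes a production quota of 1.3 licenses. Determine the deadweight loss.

Competitive equilibrium: 71 − 7.15q = 51 + 1.4q → q* = 2.3392, p* = 54.2749.
At q = 1.3: demand price = 71 − 7.15·1.3 = 61.705; supply price = 51 + 1.4·1.3 = 52.82.
Δq = 2.3392 − 1.3 = 1.0392; wedge = 61.705 − 52.82 = 8.885.
The triangle = ½ × 1.0392 × 8.885 = $4.62.

$4.62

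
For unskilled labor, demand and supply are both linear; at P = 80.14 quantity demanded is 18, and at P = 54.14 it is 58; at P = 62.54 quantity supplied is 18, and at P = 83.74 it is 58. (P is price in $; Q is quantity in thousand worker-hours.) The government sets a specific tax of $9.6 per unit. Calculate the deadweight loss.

$39.05 thousand

Demand slope = (54.14 − 80.14)/(58 − 18) = −0.65, so P = 91.84 − 0.65Q.
Supply slope = (83.74 − 62.54)/(58 − 18) = 0.53, so P = 53 + 0.53Q.
Competitive equilibrium: 91.84 − 0.65Q = 53 + 0.53Q → Q* = 32.9153, P* = 70.4451.
With the tax, the buyer price exceeds the seller price by 9.6: (91.84 − 0.65Q) − (53 + 0.53Q) = 9.6 → Q' = 24.7797.
ΔQ = 32.9153 − 24.7797 = 8.1356; the wedge equals the tax, 9.6.
The triangle = ½ × 8.1356 × 9.6 = $39.05 thousand.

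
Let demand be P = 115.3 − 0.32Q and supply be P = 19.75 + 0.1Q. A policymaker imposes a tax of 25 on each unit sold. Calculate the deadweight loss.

Competitive equilibrium: 115.3 − 0.32Q = 19.75 + 0.1Q → Q* = 227.5, P* = 42.5.
With the tax, the buyer price exceeds the seller price by 25: (115.3 − 0.32Q) − (19.75 + 0.1Q) = 25 → Q' = 167.9762.
ΔQ = 227.5 − 167.9762 = 59.5238; the wedge equals the tax, 25.
Welfare loss = ½ × 59.5238 × 25 = 744.05.

744.05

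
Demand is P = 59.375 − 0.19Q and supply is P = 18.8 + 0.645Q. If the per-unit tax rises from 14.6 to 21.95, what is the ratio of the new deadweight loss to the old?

2.260

Competitive equilibrium: 59.375 − 0.19Q = 18.8 + 0.645Q → Q* = 48.5928, P* = 50.1424.
For a per-unit tax t: ΔQ = t/0.835, so DWL = ½·t·(t/0.835) = t²/1.67.
At t = 14.6: DWL = 127.641. At t = 21.95: DWL = 288.504.
Ratio = (21.95/14.6)² = 2.260.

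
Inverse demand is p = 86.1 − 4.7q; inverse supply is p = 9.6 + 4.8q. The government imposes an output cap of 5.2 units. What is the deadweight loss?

38.65

Competitive equilibrium: 86.1 − 4.7q = 9.6 + 4.8q → q* = 8.0526, p* = 48.2526.
At q = 5.2: demand price = 86.1 − 4.7·5.2 = 61.66; supply price = 9.6 + 4.8·5.2 = 34.56.
Δq = 8.0526 − 5.2 = 2.8526; wedge = 61.66 − 34.56 = 27.1.
DWL = ½ × 2.8526 × 27.1 = 38.65.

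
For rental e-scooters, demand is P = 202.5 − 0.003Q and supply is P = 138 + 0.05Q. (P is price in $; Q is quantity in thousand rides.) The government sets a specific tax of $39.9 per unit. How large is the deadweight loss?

$15018.96 thousand

Competitive equilibrium: 202.5 − 0.003Q = 138 + 0.05Q → Q* = 1216.9811, P* = 198.8491.
With the tax, the buyer price exceeds the seller price by 39.9: (202.5 − 0.003Q) − (138 + 0.05Q) = 39.9 → Q' = 464.1509.
ΔQ = 1216.9811 − 464.1509 = 752.8302; the wedge equals the tax, 39.9.
DWL = ½ × 752.8302 × 39.9 = $15018.96 thousand.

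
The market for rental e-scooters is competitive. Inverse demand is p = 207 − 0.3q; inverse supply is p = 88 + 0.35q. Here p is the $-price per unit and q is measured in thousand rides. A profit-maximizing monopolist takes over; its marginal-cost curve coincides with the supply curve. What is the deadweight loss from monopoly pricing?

$1086.29 thousand

Competitive equilibrium: 207 − 0.3q = 88 + 0.35q → q* = 183.0769, p* = 152.0769.
Marginal revenue: MR = 207 − 0.6q. Set MR = MC: 207 − 0.6q = 88 + 0.35q → q_m = 125.2632.
Price p_m = 207 − 0.3·125.2632 = 169.421; MC(q_m) = 88 + 0.35·125.2632 = 131.8421.
Competitive q* = 183.0769, so Δq = 57.8137; wedge = 169.421 − 131.8421 = 37.5789.
Deadweight loss = ½ × 57.8137 × 37.5789 = $1086.29 thousand.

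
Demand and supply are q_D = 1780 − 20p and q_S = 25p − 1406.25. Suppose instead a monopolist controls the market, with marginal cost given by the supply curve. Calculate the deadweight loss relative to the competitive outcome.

760.04

In inverse form: demand p = 89 − 0.05q, supply p = 56.25 + 0.04q.
Competitive equilibrium: 89 − 0.05q = 56.25 + 0.04q → q* = 363.8889, p* = 70.8056.
Marginal revenue: MR = 89 − 0.1q. Set MR = MC: 89 − 0.1q = 56.25 + 0.04q → q_m = 233.9286.
Price p_m = 89 − 0.05·233.9286 = 77.3036; MC(q_m) = 56.25 + 0.04·233.9286 = 65.6071.
Competitive q* = 363.8889, so Δq = 129.9603; wedge = 77.3036 − 65.6071 = 11.6965.
DWL = ½ × 129.9603 × 11.6965 = 760.04.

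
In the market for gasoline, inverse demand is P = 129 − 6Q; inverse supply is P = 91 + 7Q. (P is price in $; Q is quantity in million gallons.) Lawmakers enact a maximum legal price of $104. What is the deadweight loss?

Competitive equilibrium: 129 − 6Q = 91 + 7Q → Q* = 2.9231, P* = 111.4615.
At the ceiling P = 104, quantity supplied = (104 − 91)/7 = 1.8571.
Willingness to pay at Q' = 1.8571: 129 − 6·1.8571 = 117.8574.
ΔQ = 2.9231 − 1.8571 = 1.066; wedge = 117.8574 − 104 = 13.8574.
DWL = ½ × 1.066 × 13.8574 = $7.39 million.

$7.39 million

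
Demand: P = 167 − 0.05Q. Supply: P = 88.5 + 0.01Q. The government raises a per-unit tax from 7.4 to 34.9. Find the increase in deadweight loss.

9693.75

Competitive equilibrium: 167 − 0.05Q = 88.5 + 0.01Q → Q* = 1308.3333, P* = 101.5833.
For a per-unit tax t: ΔQ = t/0.06, so DWL = ½·t·(t/0.06) = t²/0.12.
At t = 7.4: DWL = 456.333. At t = 34.9: DWL = 10150.083.
Increase = 10150.083 − 456.333 = 9693.75.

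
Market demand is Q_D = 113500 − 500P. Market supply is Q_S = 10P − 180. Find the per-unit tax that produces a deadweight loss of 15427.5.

In inverse form: demand P = 227 − 0.002Q, supply P = 18 + 0.1Q.
Competitive equilibrium: 227 − 0.002Q = 18 + 0.1Q → Q* = 2049.0196, P* = 222.902.
A tax t gives ΔQ = t/0.102 and wedge t, so DWL = t²/0.204.
t²/0.204 = 15427.5 → t² = 3147.21 → t = 56.1.

56.1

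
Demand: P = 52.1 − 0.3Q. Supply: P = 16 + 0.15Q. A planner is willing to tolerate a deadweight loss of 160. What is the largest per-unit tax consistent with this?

Competitive equilibrium: 52.1 − 0.3Q = 16 + 0.15Q → Q* = 80.2222, P* = 28.0333.
A tax t gives ΔQ = t/0.45 and wedge t, so DWL = t²/0.9.
t²/0.9 = 160 → t² = 144 → t = 12.

12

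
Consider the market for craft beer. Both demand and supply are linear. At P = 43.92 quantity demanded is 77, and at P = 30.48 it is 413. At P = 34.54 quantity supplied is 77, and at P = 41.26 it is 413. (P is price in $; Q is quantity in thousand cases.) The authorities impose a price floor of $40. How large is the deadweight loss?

$102.08 thousand

Demand slope = (30.48 − 43.92)/(413 − 77) = −0.04, so P = 47 − 0.04Q.
Supply slope = (41.26 − 34.54)/(413 − 77) = 0.02, so P = 33 + 0.02Q.
Competitive equilibrium: 47 − 0.04Q = 33 + 0.02Q → Q* = 233.3333, P* = 37.6667.
At the floor P = 40, quantity demanded = (47 − 40)/0.04 = 175.
Sellers' marginal cost at Q' = 175: 33 + 0.02·175 = 36.5.
ΔQ = 233.3333 − 175 = 58.3333; wedge = 40 − 36.5 = 3.5.
Deadweight loss = ½ × 58.3333 × 3.5 = $102.08 thousand.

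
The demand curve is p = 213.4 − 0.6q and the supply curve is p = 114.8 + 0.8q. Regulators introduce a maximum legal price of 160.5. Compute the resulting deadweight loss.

Competitive equilibrium: 213.4 − 0.6q = 114.8 + 0.8q → q* = 70.4286, p* = 171.1429.
At the ceiling p = 160.5, quantity supplied = (160.5 − 114.8)/0.8 = 57.125.
Willingness to pay at q' = 57.125: 213.4 − 0.6·57.125 = 179.125.
Δq = 70.4286 − 57.125 = 13.3036; wedge = 179.125 − 160.5 = 18.625.
Welfare loss = ½ × 13.3036 × 18.625 = 123.89.

123.89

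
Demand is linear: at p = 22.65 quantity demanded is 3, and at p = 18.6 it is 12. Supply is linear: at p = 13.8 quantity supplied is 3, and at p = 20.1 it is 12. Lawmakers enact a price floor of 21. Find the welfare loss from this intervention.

Demand slope = (18.6 − 22.65)/(12 − 3) = −0.45, so p = 24 − 0.45q.
Supply slope = (20.1 − 13.8)/(12 − 3) = 0.7, so p = 11.7 + 0.7q.
Competitive equilibrium: 24 − 0.45q = 11.7 + 0.7q → q* = 10.6957, p* = 19.187.
At the floor p = 21, quantity demanded = (24 − 21)/0.45 = 6.6667.
Sellers' marginal cost at q' = 6.6667: 11.7 + 0.7·6.6667 = 16.3667.
Δq = 10.6957 − 6.6667 = 4.029; wedge = 21 − 16.3667 = 4.6333.
Deadweight loss = ½ × 4.029 × 4.6333 = 9.33.

9.33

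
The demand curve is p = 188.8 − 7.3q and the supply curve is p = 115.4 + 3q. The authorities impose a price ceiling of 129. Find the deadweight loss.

34.62

Competitive equilibrium: 188.8 − 7.3q = 115.4 + 3q → q* = 7.1262, p* = 136.7786.
At the ceiling p = 129, quantity supplied = (129 − 115.4)/3 = 4.5333.
Willingness to pay at q' = 4.5333: 188.8 − 7.3·4.5333 = 155.7069.
Δq = 7.1262 − 4.5333 = 2.5929; wedge = 155.7069 − 129 = 26.7069.
The triangle = ½ × 2.5929 × 26.7069 = 34.62.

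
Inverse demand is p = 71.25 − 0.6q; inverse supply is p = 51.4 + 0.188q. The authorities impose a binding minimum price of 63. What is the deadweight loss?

51.57

Competitive equilibrium: 71.25 − 0.6q = 51.4 + 0.188q → q* = 25.1904, p* = 56.1358.
At the floor p = 63, quantity demanded = (71.25 − 63)/0.6 = 13.75.
Sellers' marginal cost at q' = 13.75: 51.4 + 0.188·13.75 = 53.985.
Δq = 25.1904 − 13.75 = 11.4404; wedge = 63 − 53.985 = 9.015.
Welfare loss = ½ × 11.4404 × 9.015 = 51.57.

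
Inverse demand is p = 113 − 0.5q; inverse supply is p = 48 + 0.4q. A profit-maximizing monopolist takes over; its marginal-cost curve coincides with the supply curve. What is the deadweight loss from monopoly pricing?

Competitive equilibrium: 113 − 0.5q = 48 + 0.4q → q* = 72.2222, p* = 76.8889.
Marginal revenue: MR = 113 − q. Set MR = MC: 113 − q = 48 + 0.4q → q_m = 46.4286.
Price p_m = 113 − 0.5·46.4286 = 89.7857; MC(q_m) = 48 + 0.4·46.4286 = 66.5714.
Competitive q* = 72.2222, so Δq = 25.7936; wedge = 89.7857 − 66.5714 = 23.2143.
DWL = ½ × 25.7936 × 23.2143 = 299.39.

299.39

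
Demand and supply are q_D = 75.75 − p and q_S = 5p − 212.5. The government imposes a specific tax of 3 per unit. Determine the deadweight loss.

3.75

In inverse form: demand p = 75.75 − q, supply p = 42.5 + 0.2q.
Competitive equilibrium: 75.75 − q = 42.5 + 0.2q → q* = 27.7083, p* = 48.0417.
With the tax, the buyer price exceeds the seller price by 3: (75.75 − q) − (42.5 + 0.2q) = 3 → q' = 25.2083.
Δq = 27.7083 − 25.2083 = 2.5; the wedge equals the tax, 3.
Deadweight loss = ½ × 2.5 × 3 = 3.75.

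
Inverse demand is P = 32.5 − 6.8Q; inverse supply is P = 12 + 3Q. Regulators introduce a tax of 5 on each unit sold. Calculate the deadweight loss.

Competitive equilibrium: 32.5 − 6.8Q = 12 + 3Q → Q* = 2.0918, P* = 18.2755.
With the tax, the buyer price exceeds the seller price by 5: (32.5 − 6.8Q) − (12 + 3Q) = 5 → Q' = 1.5816.
ΔQ = 2.0918 − 1.5816 = 0.5102; the wedge equals the tax, 5.
The triangle = ½ × 0.5102 × 5 = 1.28.

1.28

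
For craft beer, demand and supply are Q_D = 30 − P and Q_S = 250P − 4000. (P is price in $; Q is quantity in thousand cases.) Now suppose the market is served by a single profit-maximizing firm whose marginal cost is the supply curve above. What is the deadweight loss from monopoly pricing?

$24.31 thousand

In inverse form: demand P = 30 − Q, supply P = 16 + 0.004Q.
Competitive equilibrium: 30 − Q = 16 + 0.004Q → Q* = 13.9442, P* = 16.0558.
Marginal revenue: MR = 30 − 2Q. Set MR = MC: 30 − 2Q = 16 + 0.004Q → Q_m = 6.986.
Price P_m = 30 − 1·6.986 = 23.014; MC(Q_m) = 16 + 0.004·6.986 = 16.0279.
Competitive Q* = 13.9442, so ΔQ = 6.9582; wedge = 23.014 − 16.0279 = 6.9861.
DWL = ½ × 6.9582 × 6.9861 = $24.31 thousand.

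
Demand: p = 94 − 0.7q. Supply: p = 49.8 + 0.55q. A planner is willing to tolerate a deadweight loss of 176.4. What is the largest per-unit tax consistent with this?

Competitive equilibrium: 94 − 0.7q = 49.8 + 0.55q → q* = 35.36, p* = 69.248.
A tax t gives Δq = t/1.25 and wedge t, so DWL = t²/2.5.
t²/2.5 = 176.4 → t² = 441 → t = 21.

21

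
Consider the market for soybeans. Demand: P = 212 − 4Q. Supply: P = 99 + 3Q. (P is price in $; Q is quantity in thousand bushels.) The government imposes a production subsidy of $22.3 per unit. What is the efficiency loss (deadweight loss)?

$35.52 thousand

Competitive equilibrium: 212 − 4Q = 99 + 3Q → Q* = 16.1429, P* = 147.4286.
The subsidy lowers effective supply by 22.3: P = 76.7 + 3Q.
New quantity: 212 − 4Q = 76.7 + 3Q → Q' = 19.3286.
Overproduction ΔQ = 19.3286 − 16.1429 = 3.1857; wedge = subsidy = 22.3.
Welfare loss = ½ × 3.1857 × 22.3 = $35.52 thousand.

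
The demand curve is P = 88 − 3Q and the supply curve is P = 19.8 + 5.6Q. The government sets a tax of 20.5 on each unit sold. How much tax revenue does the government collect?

113.70

Competitive equilibrium: 88 − 3Q = 19.8 + 5.6Q → Q* = 7.9302, P* = 64.2093.
With the tax, the buyer price exceeds the seller price by 20.5: (88 − 3Q) − (19.8 + 5.6Q) = 20.5 → Q' = 5.5465.
Tax revenue = 20.5 × 5.5465 = 113.70.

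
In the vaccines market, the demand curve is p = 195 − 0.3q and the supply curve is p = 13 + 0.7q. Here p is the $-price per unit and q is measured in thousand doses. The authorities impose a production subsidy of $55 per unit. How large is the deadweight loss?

$1512.50 thousand

Competitive equilibrium: 195 − 0.3q = 13 + 0.7q → q* = 182, p* = 140.4.
The subsidy lowers effective supply by 55: p = 0.7q − 42.
New quantity: 195 − 0.3q = 0.7q − 42 → q' = 237.
Overproduction Δq = 237 − 182 = 55; wedge = subsidy = 55.
Welfare loss = ½ × 55 × 55 = $1512.50 thousand.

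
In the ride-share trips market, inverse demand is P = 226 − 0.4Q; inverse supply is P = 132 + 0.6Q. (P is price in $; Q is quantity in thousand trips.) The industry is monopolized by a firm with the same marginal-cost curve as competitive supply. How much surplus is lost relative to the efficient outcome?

Competitive equilibrium: 226 − 0.4Q = 132 + 0.6Q → Q* = 94, P* = 188.4.
Marginal revenue: MR = 226 − 0.8Q. Set MR = MC: 226 − 0.8Q = 132 + 0.6Q → Q_m = 67.1429.
Price P_m = 226 − 0.4·67.1429 = 199.1428; MC(Q_m) = 132 + 0.6·67.1429 = 172.2857.
Competitive Q* = 94, so ΔQ = 26.8571; wedge = 199.1428 − 172.2857 = 26.8571.
The triangle = ½ × 26.8571 × 26.8571 = $360.65 thousand.

$360.65 thousand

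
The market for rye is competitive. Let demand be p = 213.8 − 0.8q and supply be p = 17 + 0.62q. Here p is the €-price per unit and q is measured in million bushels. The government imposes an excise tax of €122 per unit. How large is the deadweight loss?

€5240.85 million

Competitive equilibrium: 213.8 − 0.8q = 17 + 0.62q → q* = 138.591549, p* = 102.926761.
With the tax, the buyer price exceeds the seller price by 122: (213.8 − 0.8q) − (17 + 0.62q) = 122 → q' = 52.676056.
Δq = 138.591549 − 52.676056 = 85.915493; the wedge equals the tax, 122.
The triangle = ½ × 85.915493 × 122 = €5240.85 million.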